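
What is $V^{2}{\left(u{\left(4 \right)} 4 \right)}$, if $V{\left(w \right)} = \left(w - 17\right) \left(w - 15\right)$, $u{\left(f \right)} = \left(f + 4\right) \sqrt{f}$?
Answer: $5303809$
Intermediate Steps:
$u{\left(f \right)} = \sqrt{f} \left(4 + f\right)$ ($u{\left(f \right)} = \left(4 + f\right) \sqrt{f} = \sqrt{f} \left(4 + f\right)$)
$V{\left(w \right)} = \left(-17 + w\right) \left(-15 + w\right)$
$V^{2}{\left(u{\left(4 \right)} 4 \right)} = \left(255 + \left(\sqrt{4} \left(4 + 4\right) 4\right)^{2} - 32 \sqrt{4} \left(4 + 4\right) 4\right)^{2} = \left(255 + \left(2 \cdot 8 \cdot 4\right)^{2} - 32 \cdot 2 \cdot 8 \cdot 4\right)^{2} = \left(255 + \left(16 \cdot 4\right)^{2} - 32 \cdot 16 \cdot 4\right)^{2} = \left(255 + 64^{2} - 2048\right)^{2} = \left(255 + 4096 - 2048\right)^{2} = 2303^{2} = 5303809$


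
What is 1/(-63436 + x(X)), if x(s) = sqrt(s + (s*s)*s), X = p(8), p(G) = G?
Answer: -15859/1006031394 - sqrt(130)/2012062788 ≈ -1.5770e-5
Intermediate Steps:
X = 8
x(s) = sqrt(s + s**3) (x(s) = sqrt(s + s**2*s) = sqrt(s + s**3))
1/(-63436 + x(X)) = 1/(-63436 + sqrt(8 + 8**3)) = 1/(-63436 + sqrt(8 + 512)) = 1/(-63436 + sqrt(520)) = 1/(-63436 + 2*sqrt(130))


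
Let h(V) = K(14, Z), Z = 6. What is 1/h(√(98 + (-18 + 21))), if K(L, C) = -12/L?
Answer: -7/6 ≈ -1.1667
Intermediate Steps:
h(V) = -6/7 (h(V) = -12/14 = -12*1/14 = -6/7)
1/h(√(98 + (-18 + 21))) = 1/(-6/7) = -7/6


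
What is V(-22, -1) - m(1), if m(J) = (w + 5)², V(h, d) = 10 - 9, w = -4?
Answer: 0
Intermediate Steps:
V(h, d) = 1
m(J) = 1 (m(J) = (-4 + 5)² = 1² = 1)
V(-22, -1) - m(1) = 1 - 1*1 = 1 - 1 = 0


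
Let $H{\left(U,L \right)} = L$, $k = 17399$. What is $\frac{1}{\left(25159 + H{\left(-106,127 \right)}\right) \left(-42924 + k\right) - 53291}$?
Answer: $- \frac{1}{645478441} \approx -1.5492 \cdot 10^{-9}$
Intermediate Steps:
$\frac{1}{\left(25159 + H{\left(-106,127 \right)}\right) \left(-42924 + k\right) - 53291} = \frac{1}{\left(25159 + 127\right) \left(-42924 + 17399\right) - 53291} = \frac{1}{25286 \left(-25525\right) - 53291} = \frac{1}{-645425150 - 53291} = \frac{1}{-645478441} = - \frac{1}{645478441}$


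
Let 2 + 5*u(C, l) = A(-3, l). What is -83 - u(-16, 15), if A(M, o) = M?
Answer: -82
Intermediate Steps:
u(C, l) = -1 (u(C, l) = -2/5 + (1/5)*(-3) = -2/5 - 3/5 = -1)
-83 - u(-16, 15) = -83 - 1*(-1) = -83 + 1 = -82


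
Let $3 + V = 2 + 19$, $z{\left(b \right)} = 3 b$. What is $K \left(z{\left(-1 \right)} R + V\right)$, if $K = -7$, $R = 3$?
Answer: $-63$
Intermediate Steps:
$V = 18$ ($V = -3 + \left(2 + 19\right) = -3 + 21 = 18$)
$K \left(z{\left(-1 \right)} R + V\right) = - 7 \left(3 \left(-1\right) 3 + 18\right) = - 7 \left(\left(-3\right) 3 + 18\right) = - 7 \left(-9 + 18\right) = \left(-7\right) 9 = -63$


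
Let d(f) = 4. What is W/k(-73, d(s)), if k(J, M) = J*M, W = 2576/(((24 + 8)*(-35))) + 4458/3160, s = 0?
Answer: 281/92272 ≈ 0.0030453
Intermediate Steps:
W = -281/316 (W = 2576/((32*(-35))) + 4458*(1/3160) = 2576/(-1120) + 2229/1580 = 2576*(-1/1120) + 2229/1580 = -23/10 + 2229/1580 = -281/316 ≈ -0.88924)
W/k(-73, d(s)) = -281/(316*((-73*4))) = -281/316/(-292) = -281/316*(-1/292) = 281/92272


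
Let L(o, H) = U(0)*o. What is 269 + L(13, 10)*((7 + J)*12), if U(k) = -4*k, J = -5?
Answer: 269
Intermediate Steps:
L(o, H) = 0 (L(o, H) = (-4*0)*o = 0*o = 0)
269 + L(13, 10)*((7 + J)*12) = 269 + 0*((7 - 5)*12) = 269 + 0*(2*12) = 269 + 0*24 = 269 + 0 = 269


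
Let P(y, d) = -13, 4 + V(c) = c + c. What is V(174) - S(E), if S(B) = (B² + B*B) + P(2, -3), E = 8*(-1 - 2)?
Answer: -795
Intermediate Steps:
E = -24 (E = 8*(-3) = -24)
V(c) = -4 + 2*c (V(c) = -4 + (c + c) = -4 + 2*c)
S(B) = -13 + 2*B² (S(B) = (B² + B*B) - 13 = (B² + B²) - 13 = 2*B² - 13 = -13 + 2*B²)
V(174) - S(E) = (-4 + 2*174) - (-13 + 2*(-24)²) = (-4 + 348) - (-13 + 2*576) = 344 - (-13 + 1152) = 344 - 1*1139 = 344 - 1139 = -795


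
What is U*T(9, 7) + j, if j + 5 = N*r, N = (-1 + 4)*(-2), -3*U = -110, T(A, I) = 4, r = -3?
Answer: 479/3 ≈ 159.67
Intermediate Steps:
U = 110/3 (U = -⅓*(-110) = 110/3 ≈ 36.667)
N = -6 (N = 3*(-2) = -6)
j = 13 (j = -5 - 6*(-3) = -5 + 18 = 13)
U*T(9, 7) + j = (110/3)*4 + 13 = 440/3 + 13 = 479/3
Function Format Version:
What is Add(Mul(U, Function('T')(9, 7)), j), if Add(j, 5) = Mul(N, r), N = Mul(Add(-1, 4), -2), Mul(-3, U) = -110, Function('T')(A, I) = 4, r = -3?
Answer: Rational(479, 3) ≈ 159.67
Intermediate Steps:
U = Rational(110, 3) (U = Mul(Rational(-1, 3), -110) = Rational(110, 3) ≈ 36.667)
N = -6 (N = Mul(3, -2) = -6)
j = 13 (j = Add(-5, Mul(-6, -3)) = Add(-5, 18) = 13)
Add(Mul(U, Function('T')(9, 7)), j) = Add(Mul(Rational(110, 3), 4), 13) = Add(Rational(440, 3), 13) = Rational(479, 3)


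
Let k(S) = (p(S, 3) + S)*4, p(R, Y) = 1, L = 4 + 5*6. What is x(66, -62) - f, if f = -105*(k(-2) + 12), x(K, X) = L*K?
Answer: 3084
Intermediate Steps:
L = 34 (L = 4 + 30 = 34)
x(K, X) = 34*K
k(S) = 4 + 4*S (k(S) = (1 + S)*4 = 4 + 4*S)
f = -840 (f = -105*((4 + 4*(-2)) + 12) = -105*((4 - 8) + 12) = -105*(-4 + 12) = -105*8 = -840)
x(66, -62) - f = 34*66 - 1*(-840) = 2244 + 840 = 3084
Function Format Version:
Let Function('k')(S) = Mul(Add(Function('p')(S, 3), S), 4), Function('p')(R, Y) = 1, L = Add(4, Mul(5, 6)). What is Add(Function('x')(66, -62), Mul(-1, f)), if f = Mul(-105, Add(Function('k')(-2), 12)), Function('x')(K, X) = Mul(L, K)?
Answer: 3084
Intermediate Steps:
L = 34 (L = Add(4, 30) = 34)
Function('x')(K, X) = Mul(34, K)
Function('k')(S) = Add(4, Mul(4, S)) (Function('k')(S) = Mul(Add(1, S), 4) = Add(4, Mul(4, S)))
f = -840 (f = Mul(-105, Add(Add(4, Mul(4, -2)), 12)) = Mul(-105, Add(Add(4, -8), 12)) = Mul(-105, Add(-4, 12)) = Mul(-105, 8) = -840)
Add(Function('x')(66, -62), Mul(-1, f)) = Add(Mul(34, 66), Mul(-1, -840)) = Add(2244, 840) = 3084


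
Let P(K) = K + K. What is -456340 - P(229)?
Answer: -456798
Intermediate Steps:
P(K) = 2*K
-456340 - P(229) = -456340 - 2*229 = -456340 - 1*458 = -456340 - 458 = -456798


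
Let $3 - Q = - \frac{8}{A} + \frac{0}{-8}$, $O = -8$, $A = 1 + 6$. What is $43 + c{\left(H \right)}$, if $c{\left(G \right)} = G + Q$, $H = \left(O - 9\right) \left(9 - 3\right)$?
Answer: $- \frac{384}{7} \approx -54.857$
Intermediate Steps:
$A = 7$
$Q = \frac{29}{7}$ ($Q = 3 - \left(- \frac{8}{7} + \frac{0}{-8}\right) = 3 - \left(\left(-8\right) \frac{1}{7} + 0 \left(- \frac{1}{8}\right)\right) = 3 - \left(- \frac{8}{7} + 0\right) = 3 - - \frac{8}{7} = 3 + \frac{8}{7} = \frac{29}{7} \approx 4.1429$)
$H = -102$ ($H = \left(-8 - 9\right) \left(9 - 3\right) = \left(-17\right) 6 = -102$)
$c{\left(G \right)} = \frac{29}{7} + G$ ($c{\left(G \right)} = G + \frac{29}{7} = \frac{29}{7} + G$)
$43 + c{\left(H \right)} = 43 + \left(\frac{29}{7} - 102\right) = 43 - \frac{685}{7} = - \frac{384}{7}$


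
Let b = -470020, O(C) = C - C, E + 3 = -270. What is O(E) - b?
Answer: 470020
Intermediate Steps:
E = -273 (E = -3 - 270 = -273)
O(C) = 0
O(E) - b = 0 - 1*(-470020) = 0 + 470020 = 470020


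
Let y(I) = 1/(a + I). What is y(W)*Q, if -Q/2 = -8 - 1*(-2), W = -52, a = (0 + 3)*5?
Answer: -12/37 ≈ -0.32432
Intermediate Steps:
a = 15 (a = 3*5 = 15)
y(I) = 1/(15 + I)
Q = 12 (Q = -2*(-8 - 1*(-2)) = -2*(-8 + 2) = -2*(-6) = 12)
y(W)*Q = 12/(15 - 52) = 12/(-37) = -1/37*12 = -12/37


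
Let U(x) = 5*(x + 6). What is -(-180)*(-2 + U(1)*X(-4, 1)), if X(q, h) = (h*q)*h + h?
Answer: -19260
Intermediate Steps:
X(q, h) = h + q*h² (X(q, h) = q*h² + h = h + q*h²)
U(x) = 30 + 5*x (U(x) = 5*(6 + x) = 30 + 5*x)
-(-180)*(-2 + U(1)*X(-4, 1)) = -(-180)*(-2 + (30 + 5*1)*(1*(1 + 1*(-4)))) = -(-180)*(-2 + (30 + 5)*(1*(1 - 4))) = -(-180)*(-2 + 35*(1*(-3))) = -(-180)*(-2 + 35*(-3)) = -(-180)*(-2 - 105) = -(-180)*(-107) = -60*321 = -19260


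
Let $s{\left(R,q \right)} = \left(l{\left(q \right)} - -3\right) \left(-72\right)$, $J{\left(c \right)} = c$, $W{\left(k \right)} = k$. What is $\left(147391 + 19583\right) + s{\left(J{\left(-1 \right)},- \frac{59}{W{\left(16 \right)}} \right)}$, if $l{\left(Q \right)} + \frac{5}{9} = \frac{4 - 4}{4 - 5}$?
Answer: $166798$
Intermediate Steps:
$l{\left(Q \right)} = - \frac{5}{9}$ ($l{\left(Q \right)} = - \frac{5}{9} + \frac{4 - 4}{4 - 5} = - \frac{5}{9} + \frac{0}{-1} = - \frac{5}{9} + 0 \left(-1\right) = - \frac{5}{9} + 0 = - \frac{5}{9}$)
$s{\left(R,q \right)} = -176$ ($s{\left(R,q \right)} = \left(- \frac{5}{9} - -3\right) \left(-72\right) = \left(- \frac{5}{9} + 3\right) \left(-72\right) = \frac{22}{9} \left(-72\right) = -176$)
$\left(147391 + 19583\right) + s{\left(J{\left(-1 \right)},- \frac{59}{W{\left(16 \right)}} \right)} = \left(147391 + 19583\right) - 176 = 166974 - 176 = 166798$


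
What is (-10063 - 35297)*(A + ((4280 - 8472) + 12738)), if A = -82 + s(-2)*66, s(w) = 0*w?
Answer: -383927040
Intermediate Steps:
s(w) = 0
A = -82 (A = -82 + 0*66 = -82 + 0 = -82)
(-10063 - 35297)*(A + ((4280 - 8472) + 12738)) = (-10063 - 35297)*(-82 + ((4280 - 8472) + 12738)) = -45360*(-82 + (-4192 + 12738)) = -45360*(-82 + 8546) = -45360*8464 = -383927040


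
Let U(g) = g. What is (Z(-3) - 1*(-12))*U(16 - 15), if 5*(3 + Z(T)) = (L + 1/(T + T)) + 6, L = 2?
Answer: 317/30 ≈ 10.567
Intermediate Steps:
Z(T) = -7/5 + 1/(10*T) (Z(T) = -3 + ((2 + 1/(T + T)) + 6)/5 = -3 + ((2 + 1/(2*T)) + 6)/5 = -3 + (8 + 1/(2*T))/5 = -3 + (8/5 + 1/(10*T)) = -7/5 + 1/(10*T))
(Z(-3) - 1*(-12))*U(16 - 15) = ((1/10)*(1 - 14*(-3))/(-3) - 1*(-12))*(16 - 15) = ((1/10)*(-1/3)*(1 + 42) + 12)*1 = ((1/10)*(-1/3)*43 + 12)*1 = (-43/30 + 12)*1 = (317/30)*1 = 317/30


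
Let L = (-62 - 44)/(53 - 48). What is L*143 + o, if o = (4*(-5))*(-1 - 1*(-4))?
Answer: -15458/5 ≈ -3091.6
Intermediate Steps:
L = -106/5 ≈ -21.200
o = -60 (o = -20*(-1 + 4) = -20*3 = -60)
L*143 + o = -106/5*143 - 60 = -15158/5 - 60 = -15458/5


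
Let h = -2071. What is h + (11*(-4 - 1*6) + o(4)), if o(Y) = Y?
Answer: -2177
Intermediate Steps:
h + (11*(-4 - 1*6) + o(4)) = -2071 + (11*(-4 - 1*6) + 4) = -2071 + (11*(-4 - 6) + 4) = -2071 + (11*(-10) + 4) = -2071 + (-110 + 4) = -2071 - 106 = -2177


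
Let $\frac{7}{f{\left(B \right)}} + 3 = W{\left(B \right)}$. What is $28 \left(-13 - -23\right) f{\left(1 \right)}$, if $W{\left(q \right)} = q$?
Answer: $-980$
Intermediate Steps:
$f{\left(B \right)} = \frac{7}{-3 + B}$
$28 \left(-13 - -23\right) f{\left(1 \right)} = 28 \left(-13 - -23\right) \frac{7}{-3 + 1} = 28 \left(-13 + 23\right) \frac{7}{-2} = 28 \cdot 10 \cdot 7 \left(- \frac{1}{2}\right) = 280 \left(- \frac{7}{2}\right) = -980$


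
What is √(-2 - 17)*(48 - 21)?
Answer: 27*I*√19 ≈ 117.69*I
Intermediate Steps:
√(-2 - 17)*(48 - 21) = √(-19)*27 = (I*√19)*27 = 27*I*√19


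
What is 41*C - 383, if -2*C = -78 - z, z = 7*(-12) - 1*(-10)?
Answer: -301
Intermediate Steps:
z = -74 (z = -84 + 10 = -74)
C = 2 (C = -(-78 - 1*(-74))/2 = -(-78 + 74)/2 = -½*(-4) = 2)
41*C - 383 = 41*2 - 383 = 82 - 383 = -301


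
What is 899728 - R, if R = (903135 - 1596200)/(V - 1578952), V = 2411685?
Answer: 749233889689/832733 ≈ 8.9973e+5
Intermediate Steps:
R = -693065/832733 (R = (903135 - 1596200)/(2411685 - 1578952) = -693065/832733 ≈ -0.83228)
899728 - R = 899728 - 1*(-693065/832733) = 899728 + 693065/832733 = 749233889689/832733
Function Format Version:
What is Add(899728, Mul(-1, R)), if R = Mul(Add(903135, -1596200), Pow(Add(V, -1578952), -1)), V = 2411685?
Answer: Rational(749233889689, 832733) ≈ 8.9973e+5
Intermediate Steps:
R = Rational(-693065, 832733) (R = Mul(Add(903135, -1596200), Pow(Add(2411685, -1578952), -1)) = Mul(-693065, Pow(832733, -1)) = Mul(-693065, Rational(1, 832733)) = Rational(-693065, 832733) ≈ -0.83228)
Add(899728, Mul(-1, R)) = Add(899728, Mul(-1, Rational(-693065, 832733))) = Add(899728, Rational(693065, 832733)) = Rational(749233889689, 832733)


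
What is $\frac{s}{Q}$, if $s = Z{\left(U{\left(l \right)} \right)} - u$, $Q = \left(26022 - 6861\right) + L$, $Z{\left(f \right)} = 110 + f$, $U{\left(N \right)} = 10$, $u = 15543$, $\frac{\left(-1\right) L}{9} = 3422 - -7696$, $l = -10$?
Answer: $\frac{5141}{26967} \approx 0.19064$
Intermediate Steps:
$L = -100062$ ($L = - 9 \left(3422 - -7696\right) = - 9 \left(3422 + 7696\right) = \left(-9\right) 11118 = -100062$)
$Q = -80901$ ($Q = \left(26022 - 6861\right) - 100062 = 19161 - 100062 = -80901$)
$s = -15423$ ($s = \left(110 + 10\right) - 15543 = 120 - 15543 = -15423$)
$\frac{s}{Q} = - \frac{15423}{-80901} = \left(-15423\right) \left(- \frac{1}{80901}\right) = \frac{5141}{26967}$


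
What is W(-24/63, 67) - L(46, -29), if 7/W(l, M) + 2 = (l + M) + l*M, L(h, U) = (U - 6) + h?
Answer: -8884/821 ≈ -10.821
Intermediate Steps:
L(h, U) = -6 + U + h (L(h, U) = (-6 + U) + h = -6 + U + h)
W(l, M) = 7/(-2 + M + l + M*l) (W(l, M) = 7/(-2 + ((l + M) + l*M)) = 7/(-2 + ((M + l) + M*l)) = 7/(-2 + (M + l + M*l)) = 7/(-2 + M + l + M*l))
W(-24/63, 67) - L(46, -29) = 7/(-2 + 67 - 24/63 + 67*(-24/63)) - (-6 - 29 + 46) = 7/(-2 + 67 - 24*1/63 + 67*(-24*1/63)) - 1*11 = 7/(-2 + 67 - 8/21 + 67*(-8/21)) - 11 = 7/(-2 + 67 - 8/21 - 536/21) - 11 = 7/(821/21) - 11 = 7*(21/821) - 11 = 147/821 - 11 = -8884/821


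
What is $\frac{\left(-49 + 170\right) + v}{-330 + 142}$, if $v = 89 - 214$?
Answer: $\frac{1}{47} \approx 0.021277$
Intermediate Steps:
$v = -125$ ($v = 89 - 214 = -125$)
$\frac{\left(-49 + 170\right) + v}{-330 + 142} = \frac{\left(-49 + 170\right) - 125}{-330 + 142} = \frac{121 - 125}{-188} = \left(-4\right) \left(- \frac{1}{188}\right) = \frac{1}{47}$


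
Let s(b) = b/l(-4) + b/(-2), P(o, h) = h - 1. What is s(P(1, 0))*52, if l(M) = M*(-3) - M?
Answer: 91/4 ≈ 22.750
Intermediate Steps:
l(M) = -4*M (l(M) = -3*M - M = -4*M)
P(o, h) = -1 + h
s(b) = -7*b/16 (s(b) = b/((-4*(-4))) + b/(-2) = b/16 + b*(-1/2) = b*(1/16) - b/2 = b/16 - b/2 = -7*b/16)
s(P(1, 0))*52 = -7*(-1 + 0)/16*52 = -7/16*(-1)*52 = (7/16)*52 = 91/4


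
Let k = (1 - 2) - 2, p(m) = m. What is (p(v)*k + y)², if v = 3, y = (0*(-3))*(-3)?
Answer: 81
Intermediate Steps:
y = 0 (y = 0*(-3) = 0)
k = -3 (k = -1 - 2 = -3)
(p(v)*k + y)² = (3*(-3) + 0)² = (-9 + 0)² = (-9)² = 81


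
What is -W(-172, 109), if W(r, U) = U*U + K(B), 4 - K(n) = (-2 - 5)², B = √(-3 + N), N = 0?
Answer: -11836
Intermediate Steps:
B = I*√3 (B = √(-3 + 0) = √(-3) = I*√3 ≈ 1.732*I)
K(n) = -45 (K(n) = 4 - (-2 - 5)² = 4 - 1*(-7)² = 4 - 1*49 = 4 - 49 = -45)
W(r, U) = -45 + U² (W(r, U) = U*U - 45 = U² - 45 = -45 + U²)
-W(-172, 109) = -(-45 + 109²) = -(-45 + 11881) = -1*11836 = -11836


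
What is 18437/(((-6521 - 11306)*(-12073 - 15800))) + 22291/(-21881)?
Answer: -11075815505564/10872493217451 ≈ -1.0187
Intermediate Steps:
18437/(((-6521 - 11306)*(-12073 - 15800))) + 22291/(-21881) = 18437/((-17827*(-27873))) + 22291*(-1/21881) = 18437/496891971 - 22291/21881 = -11075815505564/10872493217451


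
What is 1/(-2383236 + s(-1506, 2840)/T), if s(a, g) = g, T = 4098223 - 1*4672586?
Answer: -574363/1368842581508 ≈ -4.1960e-7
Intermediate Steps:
T = -574363 (T = 4098223 - 4672586 = -574363)
1/(-2383236 + s(-1506, 2840)/T) = 1/(-2383236 + 2840/(-574363)) = 1/(-2383236 + 2840*(-1/574363)) = 1/(-2383236 - 2840/574363) = 1/(-1368842581508/574363) = -574363/1368842581508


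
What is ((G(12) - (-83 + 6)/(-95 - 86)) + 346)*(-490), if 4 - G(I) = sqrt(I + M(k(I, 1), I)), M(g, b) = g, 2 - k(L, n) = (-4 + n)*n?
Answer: -31003770/181 + 490*sqrt(17) ≈ -1.6927e+5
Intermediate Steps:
k(L, n) = 2 - n*(-4 + n) (k(L, n) = 2 - (-4 + n)*n = 2 - n*(-4 + n))
G(I) = 4 - sqrt(5 + I) (G(I) = 4 - sqrt(I + (2 - 1*1**2 + 4*1)) = 4 - sqrt(I + (2 - 1*1 + 4)) = 4 - sqrt(I + (2 - 1 + 4)) = 4 - sqrt(I + 5) = 4 - sqrt(5 + I))
((G(12) - (-83 + 6)/(-95 - 86)) + 346)*(-490) = (((4 - sqrt(5 + 12)) - (-83 + 6)/(-95 - 86)) + 346)*(-490) = (((4 - sqrt(17)) - (-77)/(-181)) + 346)*(-490) = (((4 - sqrt(17)) - (-77)*(-1)/181) + 346)*(-490) = (((4 - sqrt(17)) - 1*77/181) + 346)*(-490) = (((4 - sqrt(17)) - 77/181) + 346)*(-490) = ((647/181 - sqrt(17)) + 346)*(-490) = (63273/181 - sqrt(17))*(-490) = -31003770/181 + 490*sqrt(17)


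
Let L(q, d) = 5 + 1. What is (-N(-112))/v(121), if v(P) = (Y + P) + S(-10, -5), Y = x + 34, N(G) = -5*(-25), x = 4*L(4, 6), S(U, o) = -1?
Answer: -125/178 ≈ -0.70225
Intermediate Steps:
L(q, d) = 6
x = 24 (x = 4*6 = 24)
N(G) = 125
Y = 58 (Y = 24 + 34 = 58)
v(P) = 57 + P (v(P) = (58 + P) - 1 = 57 + P)
(-N(-112))/v(121) = (-1*125)/(57 + 121) = -125/178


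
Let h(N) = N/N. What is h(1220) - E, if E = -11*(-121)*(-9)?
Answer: 11980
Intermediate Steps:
h(N) = 1
E = -11979 (E = 1331*(-9) = -11979)
h(1220) - E = 1 - 1*(-11979) = 1 + 11979 = 11980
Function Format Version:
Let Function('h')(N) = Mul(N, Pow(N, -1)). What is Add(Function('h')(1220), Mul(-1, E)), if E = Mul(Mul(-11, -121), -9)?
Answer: 11980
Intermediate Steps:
Function('h')(N) = 1
E = -11979 (E = Mul(1331, -9) = -11979)
Add(Function('h')(1220), Mul(-1, E)) = Add(1, Mul(-1, -11979)) = Add(1, 11979) = 11980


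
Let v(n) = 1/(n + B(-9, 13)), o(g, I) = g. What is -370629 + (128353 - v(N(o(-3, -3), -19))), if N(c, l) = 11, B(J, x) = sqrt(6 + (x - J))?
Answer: -22531679/93 + 2*sqrt(7)/93 ≈ -2.4228e+5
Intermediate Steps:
B(J, x) = sqrt(6 + x - J)
v(n) = 1/(n + 2*sqrt(7)) (v(n) = 1/(n + sqrt(6 + 13 - 1*(-9))) = 1/(n + sqrt(6 + 13 + 9)) = 1/(n + sqrt(28)) = 1/(n + 2*sqrt(7)))
-370629 + (128353 - v(N(o(-3, -3), -19))) = -370629 + (128353 - 1/(11 + 2*sqrt(7))) = -242276 - 1/(11 + 2*sqrt(7))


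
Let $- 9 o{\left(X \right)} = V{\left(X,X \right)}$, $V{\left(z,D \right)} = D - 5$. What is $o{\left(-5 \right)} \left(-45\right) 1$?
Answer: $-50$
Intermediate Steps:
$V{\left(z,D \right)} = -5 + D$
$o{\left(X \right)} = \frac{5}{9} - \frac{X}{9}$ ($o{\left(X \right)} = - \frac{-5 + X}{9} = \frac{5}{9} - \frac{X}{9}$)
$o{\left(-5 \right)} \left(-45\right) 1 = \left(\frac{5}{9} - - \frac{5}{9}\right) \left(-45\right) 1 = \left(\frac{5}{9} + \frac{5}{9}\right) \left(-45\right) 1 = \frac{10}{9} \left(-45\right) 1 = \left(-50\right) 1 = -50$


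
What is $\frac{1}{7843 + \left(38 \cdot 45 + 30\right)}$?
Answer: $\frac{1}{9583} \approx 0.00010435$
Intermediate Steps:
$\frac{1}{7843 + \left(38 \cdot 45 + 30\right)} = \frac{1}{7843 + \left(1710 + 30\right)} = \frac{1}{7843 + 1740} = \frac{1}{9583}$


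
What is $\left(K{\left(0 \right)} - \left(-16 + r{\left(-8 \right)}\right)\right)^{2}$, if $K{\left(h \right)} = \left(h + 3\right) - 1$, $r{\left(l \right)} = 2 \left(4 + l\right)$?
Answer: $676$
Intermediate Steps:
$r{\left(l \right)} = 8 + 2 l$
$K{\left(h \right)} = 2 + h$ ($K{\left(h \right)} = \left(3 + h\right) - 1 = 2 + h$)
$\left(K{\left(0 \right)} - \left(-16 + r{\left(-8 \right)}\right)\right)^{2} = \left(\left(2 + 0\right) + \left(16 - \left(8 + 2 \left(-8\right)\right)\right)\right)^{2} = \left(2 + \left(16 - \left(8 - 16\right)\right)\right)^{2} = \left(2 + \left(16 - -8\right)\right)^{2} = \left(2 + \left(16 + 8\right)\right)^{2} = \left(2 + 24\right)^{2} = 26^{2} = 676$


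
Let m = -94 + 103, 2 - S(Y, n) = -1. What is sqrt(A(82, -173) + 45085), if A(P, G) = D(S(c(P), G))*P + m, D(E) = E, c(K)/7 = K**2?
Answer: 2*sqrt(11335) ≈ 212.93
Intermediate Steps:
c(K) = 7*K**2
S(Y, n) = 3 (S(Y, n) = 2 - 1*(-1) = 2 + 1 = 3)
m = 9
A(P, G) = 9 + 3*P (A(P, G) = 3*P + 9 = 9 + 3*P)
sqrt(A(82, -173) + 45085) = sqrt((9 + 3*82) + 45085) = sqrt((9 + 246) + 45085) = sqrt(255 + 45085) = sqrt(45340) = 2*sqrt(11335)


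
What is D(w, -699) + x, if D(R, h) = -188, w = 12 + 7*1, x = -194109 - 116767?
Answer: -311064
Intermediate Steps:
x = -310876
w = 19 (w = 12 + 7 = 19)
D(w, -699) + x = -188 - 310876 = -311064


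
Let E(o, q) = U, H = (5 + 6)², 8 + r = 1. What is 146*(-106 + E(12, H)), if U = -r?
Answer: -14454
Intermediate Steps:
r = -7 (r = -8 + 1 = -7)
H = 121 (H = 11² = 121)
U = 7 (U = -1*(-7) = 7)
E(o, q) = 7
146*(-106 + E(12, H)) = 146*(-106 + 7) = 146*(-99) = -14454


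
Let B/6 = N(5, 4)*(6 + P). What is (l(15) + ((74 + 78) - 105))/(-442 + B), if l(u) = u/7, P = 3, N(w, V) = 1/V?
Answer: -688/5999 ≈ -0.11469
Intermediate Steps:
l(u) = u/7 (l(u) = u*(⅐) = u/7)
B = 27/2 (B = 6*((6 + 3)/4) = 6*((¼)*9) = 6*(9/4) = 27/2 ≈ 13.500)
(l(15) + ((74 + 78) - 105))/(-442 + B) = ((⅐)*15 + ((74 + 78) - 105))/(-442 + 27/2) = (15/7 + (152 - 105))/(-857/2) = (15/7 + 47)*(-2/857) = (344/7)*(-2/857) = -688/5999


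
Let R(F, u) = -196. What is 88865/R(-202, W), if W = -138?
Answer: -12695/28 ≈ -453.39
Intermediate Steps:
88865/R(-202, W) = 88865/(-196) = 88865*(-1/196) = -12695/28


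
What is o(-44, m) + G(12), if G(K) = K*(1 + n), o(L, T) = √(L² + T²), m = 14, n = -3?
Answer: -24 + 2*√533 ≈ 22.174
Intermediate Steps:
G(K) = -2*K (G(K) = K*(1 - 3) = K*(-2) = -2*K)
o(-44, m) + G(12) = √((-44)² + 14²) - 2*12 = √(1936 + 196) - 24 = √2132 - 24 = 2*√533 - 24 = -24 + 2*√533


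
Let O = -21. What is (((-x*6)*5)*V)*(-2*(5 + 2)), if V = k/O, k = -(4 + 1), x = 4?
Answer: 400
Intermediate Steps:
k = -5 (k = -1*5 = -5)
V = 5/21 (V = -5/(-21) = -5*(-1/21) = 5/21 ≈ 0.23810)
(((-x*6)*5)*V)*(-2*(5 + 2)) = (((-1*4*6)*5)*(5/21))*(-2*(5 + 2)) = ((-4*6*5)*(5/21))*(-2*7) = (-24*5*(5/21))*(-14) = -120*5/21*(-14) = -200/7*(-14) = 400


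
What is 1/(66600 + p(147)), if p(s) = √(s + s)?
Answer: 11100/739259951 - 7*√6/4435559706 ≈ 1.5011e-5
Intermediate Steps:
p(s) = √2*√s (p(s) = √(2*s) = √2*√s)
1/(66600 + p(147)) = 1/(66600 + √2*√147) = 1/(66600 + √2*(7*√3)) = 1/(66600 + 7*√6)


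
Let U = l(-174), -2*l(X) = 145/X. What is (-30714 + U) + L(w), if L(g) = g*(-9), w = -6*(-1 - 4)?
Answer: -371803/12 ≈ -30984.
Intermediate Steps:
l(X) = -145/(2*X)
U = 5/12 (U = -145/2/(-174) = -145/2*(-1/174) = 5/12 ≈ 0.41667)
w = 30 (w = -6*(-5) = 30)
L(g) = -9*g
(-30714 + U) + L(w) = (-30714 + 5/12) - 9*30 = -368563/12 - 270 = -371803/12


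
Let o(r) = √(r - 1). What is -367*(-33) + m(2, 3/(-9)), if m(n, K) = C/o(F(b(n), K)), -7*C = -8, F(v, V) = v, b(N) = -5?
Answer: 12111 - 4*I*√6/21 ≈ 12111.0 - 0.46657*I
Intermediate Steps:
o(r) = √(-1 + r)
C = 8/7 (C = -⅐*(-8) = 8/7 ≈ 1.1429)
m(n, K) = -4*I*√6/21 (m(n, K) = 8/(7*(√(-1 - 5))) = 8/(7*(√(-6))) = 8/(7*((I*√6))) = 8*(-I*√6/6)/7 = -4*I*√6/21)
-367*(-33) + m(2, 3/(-9)) = -367*(-33) - 4*I*√6/21 = 12111 - 4*I*√6/21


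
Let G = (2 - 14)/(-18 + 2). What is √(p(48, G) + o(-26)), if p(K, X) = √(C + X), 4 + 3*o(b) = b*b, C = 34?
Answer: √(896 + 2*√139)/2 ≈ 15.162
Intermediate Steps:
o(b) = -4/3 + b²/3 (o(b) = -4/3 + (b*b)/3 = -4/3 + b²/3)
G = ¾ (G = -12/(-16) = -12*(-1/16) = ¾ ≈ 0.75000)
p(K, X) = √(34 + X)
√(p(48, G) + o(-26)) = √(√(34 + ¾) + (-4/3 + (⅓)*(-26)²)) = √(√(139/4) + (-4/3 + (⅓)*676)) = √(√139/2 + (-4/3 + 676/3)) = √(√139/2 + 224) = √(224 + √139/2)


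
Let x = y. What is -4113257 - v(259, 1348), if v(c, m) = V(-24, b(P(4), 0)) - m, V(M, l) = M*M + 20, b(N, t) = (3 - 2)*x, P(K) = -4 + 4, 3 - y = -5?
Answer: -4112505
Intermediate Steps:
y = 8 (y = 3 - 1*(-5) = 3 + 5 = 8)
P(K) = 0
x = 8
b(N, t) = 8 (b(N, t) = (3 - 2)*8 = 1*8 = 8)
V(M, l) = 20 + M**2 (V(M, l) = M**2 + 20 = 20 + M**2)
v(c, m) = 596 - m (v(c, m) = (20 + (-24)**2) - m = (20 + 576) - m = 596 - m)
-4113257 - v(259, 1348) = -4113257 - (596 - 1*1348) = -4113257 - (596 - 1348) = -4113257 - 1*(-752) = -4113257 + 752 = -4112505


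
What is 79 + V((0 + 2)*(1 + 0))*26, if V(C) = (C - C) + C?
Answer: 131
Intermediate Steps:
V(C) = C (V(C) = 0 + C = C)
79 + V((0 + 2)*(1 + 0))*26 = 79 + ((0 + 2)*(1 + 0))*26 = 79 + (2*1)*26 = 79 + 2*26 = 79 + 52 = 131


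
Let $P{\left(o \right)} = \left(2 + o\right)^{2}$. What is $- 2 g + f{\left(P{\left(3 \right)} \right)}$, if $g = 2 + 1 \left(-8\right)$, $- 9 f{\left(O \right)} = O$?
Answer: $\frac{83}{9} \approx 9.2222$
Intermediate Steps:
$f{\left(O \right)} = - \frac{O}{9}$
$g = -6$ ($g = 2 - 8 = -6$)
$- 2 g + f{\left(P{\left(3 \right)} \right)} = \left(-2\right) \left(-6\right) - \frac{\left(2 + 3\right)^{2}}{9} = 12 - \frac{5^{2}}{9} = 12 - \frac{25}{9} = \frac{83}{9}$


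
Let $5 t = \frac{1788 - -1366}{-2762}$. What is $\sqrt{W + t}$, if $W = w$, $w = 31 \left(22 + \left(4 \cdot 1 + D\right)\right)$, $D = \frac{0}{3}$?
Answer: $\frac{\sqrt{38418404965}}{6905} \approx 28.386$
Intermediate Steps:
$D = 0$ ($D = 0 \cdot \frac{1}{3} = 0$)
$w = 806$ ($w = 31 \left(22 + \left(4 \cdot 1 + 0\right)\right) = 31 \left(22 + \left(4 + 0\right)\right) = 31 \left(22 + 4\right) = 31 \cdot 26 = 806$)
$W = 806$
$t = - \frac{1577}{6905}$ ($t = \frac{\left(1788 - -1366\right) \frac{1}{-2762}}{5} = \frac{\left(1788 + 1366\right) \left(- \frac{1}{2762}\right)}{5} = \frac{3154 \left(- \frac{1}{2762}\right)}{5} = \frac{1}{5} \left(- \frac{1577}{1381}\right) = - \frac{1577}{6905} \approx -0.22839$)
$\sqrt{W + t} = \sqrt{806 - \frac{1577}{6905}} = \sqrt{\frac{5563853}{6905}} = \frac{\sqrt{38418404965}}{6905}$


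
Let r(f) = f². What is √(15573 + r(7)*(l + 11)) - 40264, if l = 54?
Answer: -40264 + √18758 ≈ -40127.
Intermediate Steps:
√(15573 + r(7)*(l + 11)) - 40264 = √(15573 + 7²*(54 + 11)) - 40264 = √(15573 + 49*65) - 40264 = √(15573 + 3185) - 40264 = √18758 - 40264 = -40264 + √18758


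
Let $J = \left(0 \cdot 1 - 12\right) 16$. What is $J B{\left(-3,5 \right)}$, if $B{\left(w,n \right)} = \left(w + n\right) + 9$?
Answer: $-2112$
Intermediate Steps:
$B{\left(w,n \right)} = 9 + n + w$ ($B{\left(w,n \right)} = \left(n + w\right) + 9 = 9 + n + w$)
$J = -192$ ($J = \left(0 - 12\right) 16 = \left(-12\right) 16 = -192$)
$J B{\left(-3,5 \right)} = - 192 \left(9 + 5 - 3\right) = \left(-192\right) 11 = -2112$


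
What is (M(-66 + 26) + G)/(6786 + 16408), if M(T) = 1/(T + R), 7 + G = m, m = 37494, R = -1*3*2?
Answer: 1724401/1066924 ≈ 1.6162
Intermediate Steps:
R = -6 (R = -3*2 = -6)
G = 37487 (G = -7 + 37494 = 37487)
M(T) = 1/(-6 + T) (M(T) = 1/(T - 6) = 1/(-6 + T))
(M(-66 + 26) + G)/(6786 + 16408) = (1/(-6 + (-66 + 26)) + 37487)/(6786 + 16408) = (1/(-6 - 40) + 37487)/23194 = (1/(-46) + 37487)*(1/23194) = (-1/46 + 37487)*(1/23194) = (1724401/46)*(1/23194) = 1724401/1066924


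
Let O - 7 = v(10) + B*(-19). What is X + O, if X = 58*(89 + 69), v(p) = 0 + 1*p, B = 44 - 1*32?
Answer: 8953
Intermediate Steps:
B = 12 (B = 44 - 32 = 12)
v(p) = p (v(p) = 0 + p = p)
O = -211 (O = 7 + (10 + 12*(-19)) = 7 + (10 - 228) = 7 - 218 = -211)
X = 9164 (X = 58*158 = 9164)
X + O = 9164 - 211 = 8953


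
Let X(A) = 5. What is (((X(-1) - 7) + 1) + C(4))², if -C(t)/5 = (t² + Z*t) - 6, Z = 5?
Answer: 22801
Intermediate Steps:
C(t) = 30 - 25*t - 5*t² (C(t) = -5*((t² + 5*t) - 6) = -5*(-6 + t² + 5*t) = 30 - 25*t - 5*t²)
(((X(-1) - 7) + 1) + C(4))² = (((5 - 7) + 1) + (30 - 25*4 - 5*4²))² = ((-2 + 1) + (30 - 100 - 5*16))² = (-1 + (30 - 100 - 80))² = (-1 - 150)² = (-151)² = 22801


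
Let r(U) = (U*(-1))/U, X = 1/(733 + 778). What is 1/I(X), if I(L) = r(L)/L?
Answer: -1/1511 ≈ -0.00066181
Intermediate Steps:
X = 1/1511 ≈ 0.00066181
r(U) = -1 (r(U) = (-U)/U = -1)
I(L) = -1/L
1/I(X) = 1/(-1/1/1511) = 1/(-1*1511) = 1/(-1511) = -1/1511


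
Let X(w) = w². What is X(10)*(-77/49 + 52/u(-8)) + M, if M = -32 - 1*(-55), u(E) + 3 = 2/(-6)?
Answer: -11859/7 ≈ -1694.1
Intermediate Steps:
u(E) = -10/3 (u(E) = -3 + 2/(-6) = -3 + 2*(-⅙) = -3 - ⅓ = -10/3)
M = 23 (M = -32 + 55 = 23)
X(10)*(-77/49 + 52/u(-8)) + M = 10²*(-77/49 + 52/(-10/3)) + 23 = 100*(-77*1/49 + 52*(-3/10)) + 23 = 100*(-11/7 - 78/5) + 23 = 100*(-601/35) + 23 = -12020/7 + 23 = -11859/7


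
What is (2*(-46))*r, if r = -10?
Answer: 920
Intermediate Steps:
(2*(-46))*r = (2*(-46))*(-10) = -92*(-10) = 920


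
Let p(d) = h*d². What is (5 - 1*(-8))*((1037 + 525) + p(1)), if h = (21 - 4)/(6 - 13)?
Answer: 141921/7 ≈ 20274.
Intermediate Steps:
h = -17/7 (h = 17/(-7) = 17*(-⅐) = -17/7 ≈ -2.4286)
p(d) = -17*d²/7
(5 - 1*(-8))*((1037 + 525) + p(1)) = (5 - 1*(-8))*((1037 + 525) - 17/7*1²) = (5 + 8)*(1562 - 17/7*1) = 13*(1562 - 17/7) = 13*(10917/7) = 141921/7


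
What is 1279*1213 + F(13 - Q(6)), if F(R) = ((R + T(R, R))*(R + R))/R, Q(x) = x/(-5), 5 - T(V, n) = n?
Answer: 1551437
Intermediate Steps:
T(V, n) = 5 - n
Q(x) = -x/5 (Q(x) = x*(-⅕) = -x/5)
F(R) = 10 (F(R) = ((R + (5 - R))*(R + R))/R = (5*(2*R))/R = (10*R)/R = 10)
1279*1213 + F(13 - Q(6)) = 1279*1213 + 10 = 1551427 + 10 = 1551437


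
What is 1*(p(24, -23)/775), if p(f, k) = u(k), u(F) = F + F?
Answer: -46/775 ≈ -0.059355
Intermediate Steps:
u(F) = 2*F
p(f, k) = 2*k
1*(p(24, -23)/775) = 1*((2*(-23))/775) = 1*(-46*1/775) = 1*(-46/775) = -46/775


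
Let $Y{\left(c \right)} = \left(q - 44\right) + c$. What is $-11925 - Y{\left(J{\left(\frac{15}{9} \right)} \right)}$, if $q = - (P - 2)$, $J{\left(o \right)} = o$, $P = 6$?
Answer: $- \frac{35636}{3} \approx -11879.0$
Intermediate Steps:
$q = -4$ ($q = - (6 - 2) = \left(-1\right) 4 = -4$)
$Y{\left(c \right)} = -48 + c$ ($Y{\left(c \right)} = \left(-4 - 44\right) + c = -48 + c$)
$-11925 - Y{\left(J{\left(\frac{15}{9} \right)} \right)} = -11925 - \left(-48 + \frac{15}{9}\right) = -11925 - \left(-48 + 15 \cdot \frac{1}{9}\right) = -11925 - \left(-48 + \frac{5}{3}\right) = -11925 - - \frac{139}{3} = -11925 + \frac{139}{3} = - \frac{35636}{3}$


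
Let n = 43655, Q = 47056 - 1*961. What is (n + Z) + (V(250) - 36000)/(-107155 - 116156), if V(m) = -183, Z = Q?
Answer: 6680732811/74437 ≈ 89750.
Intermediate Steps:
Q = 46095 (Q = 47056 - 961 = 46095)
Z = 46095
(n + Z) + (V(250) - 36000)/(-107155 - 116156) = (43655 + 46095) + (-183 - 36000)/(-107155 - 116156) = 89750 - 36183/(-223311) = 89750 - 36183*(-1/223311) = 89750 + 12061/74437 = 6680732811/74437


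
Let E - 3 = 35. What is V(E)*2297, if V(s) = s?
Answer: 87286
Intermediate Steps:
E = 38 (E = 3 + 35 = 38)
V(E)*2297 = 38*2297 = 87286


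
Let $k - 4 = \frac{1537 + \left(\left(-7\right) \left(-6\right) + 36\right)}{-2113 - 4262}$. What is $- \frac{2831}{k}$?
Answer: $- \frac{212325}{281} \approx -755.61$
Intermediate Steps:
$k = \frac{281}{75}$ ($k = 4 + \frac{1537 + \left(\left(-7\right) \left(-6\right) + 36\right)}{-2113 - 4262} = 4 + \frac{1537 + \left(42 + 36\right)}{-6375} = 4 + \left(1537 + 78\right) \left(- \frac{1}{6375}\right) = 4 + 1615 \left(- \frac{1}{6375}\right) = 4 - \frac{19}{75} = \frac{281}{75} \approx 3.7467$)
$- \frac{2831}{k} = - \frac{2831}{\frac{281}{75}} = \left(-2831\right) \frac{75}{281} = - \frac{212325}{281}$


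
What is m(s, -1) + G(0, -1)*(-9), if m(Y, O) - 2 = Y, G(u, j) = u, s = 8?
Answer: 10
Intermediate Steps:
m(Y, O) = 2 + Y
m(s, -1) + G(0, -1)*(-9) = (2 + 8) + 0*(-9) = 10 + 0 = 10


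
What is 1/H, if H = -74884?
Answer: -1/74884 ≈ -1.3354e-5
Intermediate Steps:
1/H = 1/(-74884) = -1/74884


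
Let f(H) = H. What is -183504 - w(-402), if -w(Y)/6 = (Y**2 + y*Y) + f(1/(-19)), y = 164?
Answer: 7420482/19 ≈ 3.9055e+5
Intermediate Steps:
w(Y) = 6/19 - 984*Y - 6*Y**2 (w(Y) = -6*((Y**2 + 164*Y) + 1/(-19)) = -6*((Y**2 + 164*Y) - 1/19) = -6*(-1/19 + Y**2 + 164*Y) = 6/19 - 984*Y - 6*Y**2)
-183504 - w(-402) = -183504 - (6/19 - 984*(-402) - 6*(-402)**2) = -183504 - (6/19 + 395568 - 6*161604) = -183504 - (6/19 + 395568 - 969624) = -183504 - 1*(-10907058/19) = -183504 + 10907058/19 = 7420482/19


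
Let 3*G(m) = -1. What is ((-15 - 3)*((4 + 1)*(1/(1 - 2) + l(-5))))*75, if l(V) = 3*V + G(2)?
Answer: 110250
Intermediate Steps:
G(m) = -1/3 (G(m) = (1/3)*(-1) = -1/3)
l(V) = -1/3 + 3*V (l(V) = 3*V - 1/3 = -1/3 + 3*V)
((-15 - 3)*((4 + 1)*(1/(1 - 2) + l(-5))))*75 = ((-15 - 3)*((4 + 1)*(1/(1 - 2) + (-1/3 + 3*(-5)))))*75 = -90*(1/(-1) + (-1/3 - 15))*75 = -90*(-1 - 46/3)*75 = -90*(-49)/3*75 = -18*(-245/3)*75 = 1470*75 = 110250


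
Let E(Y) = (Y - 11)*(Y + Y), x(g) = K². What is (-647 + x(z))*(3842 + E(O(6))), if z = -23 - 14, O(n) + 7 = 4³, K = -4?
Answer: -5733266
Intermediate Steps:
O(n) = 57 (O(n) = -7 + 4³ = -7 + 64 = 57)
z = -37
x(g) = 16 (x(g) = (-4)² = 16)
E(Y) = 2*Y*(-11 + Y) (E(Y) = (-11 + Y)*(2*Y) = 2*Y*(-11 + Y))
(-647 + x(z))*(3842 + E(O(6))) = (-647 + 16)*(3842 + 2*57*(-11 + 57)) = -631*(3842 + 2*57*46) = -631*(3842 + 5244) = -631*9086 = -5733266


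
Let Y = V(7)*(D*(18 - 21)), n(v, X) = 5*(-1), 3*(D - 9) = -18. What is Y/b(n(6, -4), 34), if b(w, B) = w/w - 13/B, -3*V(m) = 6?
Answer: 204/7 ≈ 29.143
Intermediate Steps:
D = 3 (D = 9 + (⅓)*(-18) = 9 - 6 = 3)
n(v, X) = -5
V(m) = -2 (V(m) = -⅓*6 = -2)
b(w, B) = 1 - 13/B
Y = 18 (Y = -6*(18 - 21) = -6*(-3) = -2*(-9) = 18)
Y/b(n(6, -4), 34) = 18/(((-13 + 34)/34)) = 18/(((1/34)*21)) = 18/(21/34) = 18*(34/21) = 204/7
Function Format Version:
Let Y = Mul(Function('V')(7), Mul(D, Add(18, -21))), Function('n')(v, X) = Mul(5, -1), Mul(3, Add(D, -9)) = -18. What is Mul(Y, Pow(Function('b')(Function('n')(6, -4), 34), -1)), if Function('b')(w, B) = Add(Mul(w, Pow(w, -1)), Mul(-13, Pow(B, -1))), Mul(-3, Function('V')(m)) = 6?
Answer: Rational(204, 7) ≈ 29.143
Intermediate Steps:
D = 3 (D = Add(9, Mul(Rational(1, 3), -18)) = Add(9, -6) = 3)
Function('n')(v, X) = -5
Function('V')(m) = -2 (Function('V')(m) = Mul(Rational(-1, 3), 6) = -2)
Function('b')(w, B) = Add(1, Mul(-13, Pow(B, -1)))
Y = 18 (Y = Mul(-2, Mul(3, Add(18, -21))) = Mul(-2, Mul(3, -3)) = Mul(-2, -9) = 18)
Mul(Y, Pow(Function('b')(Function('n')(6, -4), 34), -1)) = Mul(18, Pow(Mul(Pow(34, -1), Add(-13, 34)), -1)) = Mul(18, Pow(Mul(Rational(1, 34), 21), -1)) = Mul(18, Pow(Rational(21, 34), -1)) = Mul(18, Rational(34, 21)) = Rational(204, 7)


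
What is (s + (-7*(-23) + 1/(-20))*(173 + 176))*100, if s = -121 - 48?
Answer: 5600255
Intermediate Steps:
s = -169
(s + (-7*(-23) + 1/(-20))*(173 + 176))*100 = (-169 + (-7*(-23) + 1/(-20))*(173 + 176))*100 = (-169 + (161 - 1/20)*349)*100 = (-169 + (3219/20)*349)*100 = (-169 + 1123431/20)*100 = (1120051/20)*100 = 5600255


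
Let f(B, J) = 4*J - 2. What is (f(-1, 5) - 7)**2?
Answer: 121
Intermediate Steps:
f(B, J) = -2 + 4*J
(f(-1, 5) - 7)**2 = ((-2 + 4*5) - 7)**2 = ((-2 + 20) - 7)**2 = (18 - 7)**2 = 11**2 = 121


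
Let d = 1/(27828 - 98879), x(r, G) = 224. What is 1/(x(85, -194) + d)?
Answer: 71051/15915423 ≈ 0.0044643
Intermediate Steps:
d = -1/71051 (d = 1/(-71051) = -1/71051 ≈ -1.4074e-5)
1/(x(85, -194) + d) = 1/(224 - 1/71051) = 1/(15915423/71051) = 71051/15915423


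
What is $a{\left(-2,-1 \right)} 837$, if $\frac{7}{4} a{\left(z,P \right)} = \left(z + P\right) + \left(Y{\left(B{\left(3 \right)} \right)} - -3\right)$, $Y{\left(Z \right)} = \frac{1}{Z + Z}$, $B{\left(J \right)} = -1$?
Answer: $- \frac{1674}{7} \approx -239.14$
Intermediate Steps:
$Y{\left(Z \right)} = \frac{1}{2 Z}$
$a{\left(z,P \right)} = \frac{10}{7} + \frac{4 P}{7} + \frac{4 z}{7}$ ($a{\left(z,P \right)} = \frac{4 \left(\left(z + P\right) + \left(\frac{1}{2 \left(-1\right)} - -3\right)\right)}{7} = \frac{4 \left(\left(P + z\right) + \left(\frac{1}{2} \left(-1\right) + 3\right)\right)}{7} = \frac{4 \left(\left(P + z\right) + \left(- \frac{1}{2} + 3\right)\right)}{7} = \frac{4 \left(\left(P + z\right) + \frac{5}{2}\right)}{7} = \frac{4 \left(\frac{5}{2} + P + z\right)}{7} = \frac{10}{7} + \frac{4 P}{7} + \frac{4 z}{7}$)
$a{\left(-2,-1 \right)} 837 = \left(\frac{10}{7} + \frac{4}{7} \left(-1\right) + \frac{4}{7} \left(-2\right)\right) 837 = \left(\frac{10}{7} - \frac{4}{7} - \frac{8}{7}\right) 837 = \left(- \frac{2}{7}\right) 837 = - \frac{1674}{7}$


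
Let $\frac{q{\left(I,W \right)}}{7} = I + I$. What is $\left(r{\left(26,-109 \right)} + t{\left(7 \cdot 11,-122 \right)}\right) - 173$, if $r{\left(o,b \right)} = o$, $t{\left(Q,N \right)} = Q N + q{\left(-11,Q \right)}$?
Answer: $-9695$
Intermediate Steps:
$q{\left(I,W \right)} = 14 I$ ($q{\left(I,W \right)} = 7 \left(I + I\right) = 7 \cdot 2 I = 14 I$)
$t{\left(Q,N \right)} = -154 + N Q$ ($t{\left(Q,N \right)} = Q N + 14 \left(-11\right) = N Q - 154 = -154 + N Q$)
$\left(r{\left(26,-109 \right)} + t{\left(7 \cdot 11,-122 \right)}\right) - 173 = \left(26 - \left(154 + 122 \cdot 7 \cdot 11\right)\right) - 173 = \left(26 - 9548\right) - 173 = -9522 - 173 = -9695$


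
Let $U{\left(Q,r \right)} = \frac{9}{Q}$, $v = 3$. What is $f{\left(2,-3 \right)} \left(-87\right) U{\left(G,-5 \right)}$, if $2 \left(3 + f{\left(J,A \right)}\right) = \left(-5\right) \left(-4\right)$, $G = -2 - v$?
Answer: $\frac{5481}{5} \approx 1096.2$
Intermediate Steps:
$G = -5$ ($G = -2 - 3 = -5$)
$f{\left(J,A \right)} = 7$ ($f{\left(J,A \right)} = -3 + \frac{\left(-5\right) \left(-4\right)}{2} = -3 + \frac{1}{2} \cdot 20 = -3 + 10 = 7$)
$f{\left(2,-3 \right)} \left(-87\right) U{\left(G,-5 \right)} = 7 \left(-87\right) \frac{9}{-5} = - 609 \cdot 9 \left(- \frac{1}{5}\right) = \left(-609\right) \left(- \frac{9}{5}\right) = \frac{5481}{5}$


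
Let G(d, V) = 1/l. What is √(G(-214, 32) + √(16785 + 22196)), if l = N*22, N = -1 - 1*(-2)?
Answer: √(22 + 484*√38981)/22 ≈ 14.053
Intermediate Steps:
N = 1 (N = -1 + 2 = 1)
l = 22 (l = 1*22 = 22)
G(d, V) = 1/22
√(G(-214, 32) + √(16785 + 22196)) = √(1/22 + √(16785 + 22196)) = √(1/22 + √38981)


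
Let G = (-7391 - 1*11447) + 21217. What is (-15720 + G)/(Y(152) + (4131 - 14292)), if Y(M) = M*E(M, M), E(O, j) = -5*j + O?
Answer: 13341/102577 ≈ 0.13006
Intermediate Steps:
E(O, j) = O - 5*j
G = 2379 (G = (-7391 - 11447) + 21217 = -18838 + 21217 = 2379)
Y(M) = -4*M² (Y(M) = M*(M - 5*M) = M*(-4*M) = -4*M²)
(-15720 + G)/(Y(152) + (4131 - 14292)) = (-15720 + 2379)/(-4*152² + (4131 - 14292)) = -13341/(-4*23104 - 10161) = -13341/(-92416 - 10161) = -13341/(-102577) = -13341*(-1/102577) = 13341/102577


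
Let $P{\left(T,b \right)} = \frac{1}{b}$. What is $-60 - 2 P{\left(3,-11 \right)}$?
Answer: $- \frac{658}{11} \approx -59.818$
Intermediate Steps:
$-60 - 2 P{\left(3,-11 \right)} = -60 - \frac{2}{-11} = -60 - - \frac{2}{11} = -60 + \frac{2}{11} = - \frac{658}{11}$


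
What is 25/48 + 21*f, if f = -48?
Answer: -48359/48 ≈ -1007.5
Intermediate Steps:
25/48 + 21*f = 25/48 + 21*(-48) = 25*(1/48) - 1008 = 25/48 - 1008 = -48359/48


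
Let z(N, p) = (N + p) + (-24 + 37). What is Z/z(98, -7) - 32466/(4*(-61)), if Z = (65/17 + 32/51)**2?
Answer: 2198688985/16500744 ≈ 133.25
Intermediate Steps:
z(N, p) = 13 + N + p (z(N, p) = (N + p) + 13 = 13 + N + p)
Z = 51529/2601 (Z = (65*(1/17) + 32*(1/51))**2 = (65/17 + 32/51)**2 = (227/51)**2 = 51529/2601 ≈ 19.811)
Z/z(98, -7) - 32466/(4*(-61)) = 51529/(2601*(13 + 98 - 7)) - 32466/(4*(-61)) = (51529/2601)/104 - 32466/(-244) = (51529/2601)*(1/104) - 32466*(-1/244) = 51529/270504 + 16233/122 = 2198688985/16500744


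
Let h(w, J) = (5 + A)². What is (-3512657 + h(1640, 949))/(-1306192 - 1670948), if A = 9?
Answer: 3512461/2977140 ≈ 1.1798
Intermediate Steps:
h(w, J) = 196 (h(w, J) = (5 + 9)² = 14² = 196)
(-3512657 + h(1640, 949))/(-1306192 - 1670948) = (-3512657 + 196)/(-1306192 - 1670948) = -3512461/(-2977140) = -3512461*(-1/2977140) = 3512461/2977140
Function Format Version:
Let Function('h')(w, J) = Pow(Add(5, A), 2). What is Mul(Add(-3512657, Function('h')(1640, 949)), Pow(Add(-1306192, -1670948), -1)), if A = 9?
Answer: Rational(3512461, 2977140) ≈ 1.1798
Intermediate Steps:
Function('h')(w, J) = 196 (Function('h')(w, J) = Pow(Add(5, 9), 2) = Pow(14, 2) = 196)
Mul(Add(-3512657, Function('h')(1640, 949)), Pow(Add(-1306192, -1670948), -1)) = Mul(Add(-3512657, 196), Pow(Add(-1306192, -1670948), -1)) = Mul(-3512461, Pow(-2977140, -1)) = Mul(-3512461, Rational(-1, 2977140)) = Rational(3512461, 2977140)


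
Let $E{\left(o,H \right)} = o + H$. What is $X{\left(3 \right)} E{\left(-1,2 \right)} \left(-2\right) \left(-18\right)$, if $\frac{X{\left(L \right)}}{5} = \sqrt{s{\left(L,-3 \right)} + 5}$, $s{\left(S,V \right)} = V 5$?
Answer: $180 i \sqrt{10} \approx 569.21 i$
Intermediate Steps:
$s{\left(S,V \right)} = 5 V$
$E{\left(o,H \right)} = H + o$
$X{\left(L \right)} = 5 i \sqrt{10}$ ($X{\left(L \right)} = 5 \sqrt{5 \left(-3\right) + 5} = 5 \sqrt{-15 + 5} = 5 \sqrt{-10} = 5 i \sqrt{10}$)
$X{\left(3 \right)} E{\left(-1,2 \right)} \left(-2\right) \left(-18\right) = 5 i \sqrt{10} \left(2 - 1\right) \left(-2\right) \left(-18\right) = 5 i \sqrt{10} \cdot 1 \left(-2\right) \left(-18\right) = 5 i \sqrt{10} \left(-2\right) \left(-18\right) = - 10 i \sqrt{10} \left(-18\right) = 180 i \sqrt{10}$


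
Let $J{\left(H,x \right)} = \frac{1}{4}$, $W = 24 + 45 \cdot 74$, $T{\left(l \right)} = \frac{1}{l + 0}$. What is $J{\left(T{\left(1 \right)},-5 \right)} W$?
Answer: $\frac{1677}{2} \approx 838.5$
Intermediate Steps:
$T{\left(l \right)} = \frac{1}{l}$
$W = 3354$ ($W = 24 + 3330 = 3354$)
$J{\left(H,x \right)} = \frac{1}{4}$
$J{\left(T{\left(1 \right)},-5 \right)} W = \frac{1}{4} \cdot 3354 = \frac{1677}{2}$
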